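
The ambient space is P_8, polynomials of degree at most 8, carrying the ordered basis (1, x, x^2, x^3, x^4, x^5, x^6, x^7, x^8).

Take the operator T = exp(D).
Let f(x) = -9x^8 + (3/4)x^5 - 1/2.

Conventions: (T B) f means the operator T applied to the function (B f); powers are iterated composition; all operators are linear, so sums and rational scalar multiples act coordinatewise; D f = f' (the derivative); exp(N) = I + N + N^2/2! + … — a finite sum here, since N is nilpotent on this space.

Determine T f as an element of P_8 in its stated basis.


the result is g(x) = -9x^8 - 72x^7 - 252x^6 - (2013/4)x^5 - (2505/4)x^4 - (993/2)x^3 - (489/2)x^2 - (273/4)x - 35/4

order-1 term: -72x^7 + (15/4)x^4
order-2 term: -252x^6 + (15/2)x^3
order-3 term: -504x^5 + (15/2)x^2
order-4 term: -630x^4 + (15/4)x
order-5 term: -504x^3 + 3/4
order-6 term: -252x^2
order-7 term: -72x
order-8 term: -9
the series for exp(D) f terminates at order 8
exp(D) f = -9x^8 - 72x^7 - 252x^6 - (2013/4)x^5 - (2505/4)x^4 - (993/2)x^3 - (489/2)x^2 - (273/4)x - 35/4


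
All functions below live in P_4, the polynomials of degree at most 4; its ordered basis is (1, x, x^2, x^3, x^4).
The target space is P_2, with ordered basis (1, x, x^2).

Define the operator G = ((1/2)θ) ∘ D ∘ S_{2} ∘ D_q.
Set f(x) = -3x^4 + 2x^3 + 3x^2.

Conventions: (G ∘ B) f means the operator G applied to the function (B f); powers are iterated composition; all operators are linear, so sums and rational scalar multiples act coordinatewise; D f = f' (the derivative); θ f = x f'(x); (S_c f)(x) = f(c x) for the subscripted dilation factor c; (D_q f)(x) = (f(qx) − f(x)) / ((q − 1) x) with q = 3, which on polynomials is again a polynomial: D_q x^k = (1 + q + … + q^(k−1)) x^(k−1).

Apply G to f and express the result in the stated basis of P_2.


D_q f = -120x^3 + 26x^2 + 12x
S_{2} D_q f = -960x^3 + 104x^2 + 24x
D S_{2} D_q f = -2880x^2 + 208x + 24
θ (D ∘ S_{2}) D_q f = -5760x^2 + 208x
((1/2)θ) (D ∘ S_{2}) D_q f = -2880x^2 + 104x

the image equals g(x) = -2880x^2 + 104x


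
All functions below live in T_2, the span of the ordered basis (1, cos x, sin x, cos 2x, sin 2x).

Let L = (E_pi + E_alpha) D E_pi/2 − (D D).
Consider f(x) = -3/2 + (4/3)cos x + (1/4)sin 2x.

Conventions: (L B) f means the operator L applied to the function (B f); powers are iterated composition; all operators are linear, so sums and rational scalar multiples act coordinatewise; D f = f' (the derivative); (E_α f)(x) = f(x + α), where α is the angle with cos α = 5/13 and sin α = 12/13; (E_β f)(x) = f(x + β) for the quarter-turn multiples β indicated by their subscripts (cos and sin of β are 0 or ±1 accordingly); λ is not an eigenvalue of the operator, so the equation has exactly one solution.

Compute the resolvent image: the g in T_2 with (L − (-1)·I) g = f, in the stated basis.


write g with unknown coordinates in the stated basis and equate coefficients in (L − (-1)·I) g = f
solving from the highest basis element down gives g = -3/2 + (34/75)cos x - (4/25)sin x + (1/281)cos 2x + (217/5620)sin 2x
check: L g = (22/25)cos x + (4/25)sin x - (1/281)cos 2x + (297/1405)sin 2x
so L g − (-1)·g = -3/2 + (4/3)cos x + (1/4)sin 2x = f ✓

g(x) = -3/2 + (34/75)cos x - (4/25)sin x + (1/281)cos 2x + (217/5620)sin 2x


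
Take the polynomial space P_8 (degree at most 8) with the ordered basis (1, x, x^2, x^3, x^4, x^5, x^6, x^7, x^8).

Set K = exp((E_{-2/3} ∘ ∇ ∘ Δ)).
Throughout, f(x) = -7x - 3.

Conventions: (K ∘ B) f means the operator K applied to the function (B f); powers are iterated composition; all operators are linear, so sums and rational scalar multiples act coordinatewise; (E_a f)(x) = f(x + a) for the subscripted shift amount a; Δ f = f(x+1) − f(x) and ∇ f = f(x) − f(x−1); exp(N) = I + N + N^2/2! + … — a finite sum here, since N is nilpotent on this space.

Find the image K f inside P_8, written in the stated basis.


g(x) = -7x - 3

the series for exp((E_{-2/3} ∘ ∇ ∘ Δ)) f terminates at order 0
exp((E_{-2/3} ∘ ∇ ∘ Δ)) f = -7x - 3


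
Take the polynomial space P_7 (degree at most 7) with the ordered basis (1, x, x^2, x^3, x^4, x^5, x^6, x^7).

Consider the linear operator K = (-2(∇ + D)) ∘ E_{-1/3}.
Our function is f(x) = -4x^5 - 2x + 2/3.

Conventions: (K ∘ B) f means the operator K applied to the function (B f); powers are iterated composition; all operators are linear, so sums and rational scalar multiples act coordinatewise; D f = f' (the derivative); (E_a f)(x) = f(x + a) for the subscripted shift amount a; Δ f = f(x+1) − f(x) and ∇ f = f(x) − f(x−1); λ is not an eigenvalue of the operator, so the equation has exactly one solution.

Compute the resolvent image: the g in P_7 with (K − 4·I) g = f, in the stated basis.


write g with unknown coordinates in the stated basis and equate coefficients in (K − 4·I) g = f
solving from the highest basis element down gives g = x^5 - 5x^4 + (95/3)x^3 - (430/3)x^2 + (23377/54)x - 105769/162
check: K g = -20x^4 + (380/3)x^3 - (1720/3)x^2 + (46700/27)x - 211484/81
so K g − 4·g = -4x^5 - 2x + 2/3 = f ✓

g(x) = x^5 - 5x^4 + (95/3)x^3 - (430/3)x^2 + (23377/54)x - 105769/162


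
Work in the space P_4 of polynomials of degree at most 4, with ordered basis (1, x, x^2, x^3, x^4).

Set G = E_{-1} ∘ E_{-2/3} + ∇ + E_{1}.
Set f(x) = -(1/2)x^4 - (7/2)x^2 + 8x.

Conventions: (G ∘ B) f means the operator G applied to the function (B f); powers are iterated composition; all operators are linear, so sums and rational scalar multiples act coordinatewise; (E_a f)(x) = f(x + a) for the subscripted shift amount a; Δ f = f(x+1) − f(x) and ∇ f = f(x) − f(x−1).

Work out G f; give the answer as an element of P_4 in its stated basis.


E_{-2/3} f = -(1/2)x^4 + (4/3)x^3 - (29/6)x^2 + (358/27)x - 566/81
E_{-1} E_{-2/3} f = -(1/2)x^4 + (10/3)x^3 - (71/6)x^2 + (781/27)x - 2180/81
∇ f = -2x^3 + 3x^2 - 9x + 12
E_{1} f = -(1/2)x^4 - 2x^3 - (13/2)x^2 - x + 4
(E_{-1} ∘ E_{-2/3} + ∇ + E_{1}) f = -x^4 - (2/3)x^3 - (46/3)x^2 + (511/27)x - 884/81

the result is g(x) = -x^4 - (2/3)x^3 - (46/3)x^2 + (511/27)x - 884/81


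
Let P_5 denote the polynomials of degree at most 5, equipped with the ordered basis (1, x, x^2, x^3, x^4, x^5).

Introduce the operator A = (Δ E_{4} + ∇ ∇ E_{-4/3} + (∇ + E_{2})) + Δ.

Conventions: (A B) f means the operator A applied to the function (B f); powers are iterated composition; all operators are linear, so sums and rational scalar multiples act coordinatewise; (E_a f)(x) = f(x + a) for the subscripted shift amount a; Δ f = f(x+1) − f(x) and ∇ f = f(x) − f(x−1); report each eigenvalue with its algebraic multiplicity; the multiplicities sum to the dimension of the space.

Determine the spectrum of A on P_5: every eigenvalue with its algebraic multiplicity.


λ = 1 (multiplicity 6)

image of 1: 1
image of x: x + 5
image of x^2: x^2 + 10x + 15
image of x^3: x^3 + 15x^2 + 45x + 57
image of x^4: x^4 + 20x^3 + 90x^2 + 228x + 1357/3
image of x^5: x^5 + 25x^4 + 150x^3 + 570x^2 + (6785/3)x + 50155/27
the matrix is upper triangular; its diagonal is (1, 1, 1, 1, 1, 1)
for a triangular matrix the eigenvalues are the diagonal entries, with algebraic multiplicity their repetition count


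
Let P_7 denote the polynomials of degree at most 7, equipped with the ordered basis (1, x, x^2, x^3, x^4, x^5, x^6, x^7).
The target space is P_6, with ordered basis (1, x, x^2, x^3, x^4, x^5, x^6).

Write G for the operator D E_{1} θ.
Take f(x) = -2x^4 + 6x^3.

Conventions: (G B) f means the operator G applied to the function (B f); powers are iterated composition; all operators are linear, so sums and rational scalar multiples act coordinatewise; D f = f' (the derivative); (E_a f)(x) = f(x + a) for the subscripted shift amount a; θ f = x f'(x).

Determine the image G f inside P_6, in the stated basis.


the result is g(x) = -32x^3 - 42x^2 + 12x + 22

θ f = -8x^4 + 18x^3
E_{1} θ f = -8x^4 - 14x^3 + 6x^2 + 22x + 10
D E_{1} θ f = -32x^3 - 42x^2 + 12x + 22


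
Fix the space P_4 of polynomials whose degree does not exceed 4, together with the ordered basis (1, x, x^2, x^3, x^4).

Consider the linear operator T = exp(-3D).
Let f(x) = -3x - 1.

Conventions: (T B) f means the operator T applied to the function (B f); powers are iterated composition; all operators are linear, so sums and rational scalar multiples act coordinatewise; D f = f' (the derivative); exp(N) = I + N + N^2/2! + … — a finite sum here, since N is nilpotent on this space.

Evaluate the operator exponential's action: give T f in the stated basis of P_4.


the image equals g(x) = -3x + 8

order-1 term: 9
the series for exp(-3D) f terminates at order 1
exp(-3D) f = -3x + 8


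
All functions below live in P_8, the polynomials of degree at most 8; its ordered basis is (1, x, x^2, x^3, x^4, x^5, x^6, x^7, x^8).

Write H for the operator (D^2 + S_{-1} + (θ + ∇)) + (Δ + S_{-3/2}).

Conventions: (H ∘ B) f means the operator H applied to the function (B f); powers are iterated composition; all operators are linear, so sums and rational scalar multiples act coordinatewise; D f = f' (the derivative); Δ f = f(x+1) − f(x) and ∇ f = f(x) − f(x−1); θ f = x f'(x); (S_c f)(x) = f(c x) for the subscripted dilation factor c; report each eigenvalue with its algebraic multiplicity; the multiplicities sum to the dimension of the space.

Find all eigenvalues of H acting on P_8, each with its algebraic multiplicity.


λ = -1419/128 (multiplicity 1), λ = -115/32 (multiplicity 1), λ = -3/2 (multiplicity 1), λ = -11/8 (multiplicity 1), λ = 2 (multiplicity 1), λ = 21/4 (multiplicity 1), λ = 161/16 (multiplicity 1), λ = 1177/64 (multiplicity 1), λ = 8865/256 (multiplicity 1)

image of 1: 2
image of x: -(3/2)x + 2
image of x^2: (21/4)x^2 + 4x + 2
image of x^3: -(11/8)x^3 + 6x^2 + 6x + 2
image of x^4: (161/16)x^4 + 8x^3 + 12x^2 + 8x
image of x^5: -(115/32)x^5 + 10x^4 + 20x^3 + 20x^2 + 2
image of x^6: (1177/64)x^6 + 12x^5 + 30x^4 + 40x^3 + 12x
image of x^7: -(1419/128)x^7 + 14x^6 + 42x^5 + 70x^4 + 42x^2 + 2
image of x^8: (8865/256)x^8 + 16x^7 + 56x^6 + 112x^5 + 112x^3 + 16x
the matrix is upper triangular; its diagonal is (2, -3/2, 21/4, -11/8, 161/16, -115/32, 1177/64, -1419/128, 8865/256)
for a triangular matrix the eigenvalues are the diagonal entries, with algebraic multiplicity their repetition count


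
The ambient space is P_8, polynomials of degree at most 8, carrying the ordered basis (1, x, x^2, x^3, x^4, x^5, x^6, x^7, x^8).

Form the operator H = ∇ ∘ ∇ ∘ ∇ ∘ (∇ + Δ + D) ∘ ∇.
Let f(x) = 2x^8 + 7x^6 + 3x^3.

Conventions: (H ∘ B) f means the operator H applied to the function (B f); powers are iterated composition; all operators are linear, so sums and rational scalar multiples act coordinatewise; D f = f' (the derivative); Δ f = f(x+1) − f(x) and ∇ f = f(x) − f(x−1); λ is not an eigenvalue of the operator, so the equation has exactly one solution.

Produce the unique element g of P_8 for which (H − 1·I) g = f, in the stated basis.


the result is g(x) = -2x^8 - 7x^6 - 40323x^3 + 241920x^2 - 566160x + 487200

write g with unknown coordinates in the stated basis and equate coefficients in (H − 1·I) g = f
solving from the highest basis element down gives g = -2x^8 - 7x^6 - 40323x^3 + 241920x^2 - 566160x + 487200
check: H g = -40320x^3 + 241920x^2 - 566160x + 487200
so H g − 1·g = 2x^8 + 7x^6 + 3x^3 = f ✓


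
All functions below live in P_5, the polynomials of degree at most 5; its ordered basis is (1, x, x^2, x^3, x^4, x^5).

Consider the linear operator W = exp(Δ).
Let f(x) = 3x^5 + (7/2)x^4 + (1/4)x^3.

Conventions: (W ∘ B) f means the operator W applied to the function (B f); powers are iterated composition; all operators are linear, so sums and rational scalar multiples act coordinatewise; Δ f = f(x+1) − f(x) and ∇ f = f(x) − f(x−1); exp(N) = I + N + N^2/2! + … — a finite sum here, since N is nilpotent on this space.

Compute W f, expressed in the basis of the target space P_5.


order-1 term: 15x^4 + 44x^3 + (207/4)x^2 + (119/4)x + 27/4
order-2 term: 30x^3 + 111x^2 + (591/4)x + 281/4
order-3 term: 30x^2 + 104x + 385/4
order-4 term: 15x + 67/2
order-5 term: 3
the series for exp(Δ) f terminates at order 5
exp(Δ) f = 3x^5 + (37/2)x^4 + (297/4)x^3 + (771/4)x^2 + (593/2)x + 839/4

g(x) = 3x^5 + (37/2)x^4 + (297/4)x^3 + (771/4)x^2 + (593/2)x + 839/4


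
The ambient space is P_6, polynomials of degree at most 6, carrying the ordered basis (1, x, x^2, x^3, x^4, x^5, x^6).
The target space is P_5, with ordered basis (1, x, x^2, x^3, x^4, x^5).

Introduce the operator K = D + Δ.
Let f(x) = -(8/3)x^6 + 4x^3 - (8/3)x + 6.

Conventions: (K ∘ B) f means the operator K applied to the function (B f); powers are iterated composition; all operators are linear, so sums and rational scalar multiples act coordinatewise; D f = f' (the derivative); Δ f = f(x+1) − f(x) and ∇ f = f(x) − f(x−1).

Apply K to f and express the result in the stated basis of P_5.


D f = -16x^5 + 12x^2 - 8/3
Δ f = -16x^5 - 40x^4 - (160/3)x^3 - 28x^2 - 4x - 4/3
(D + Δ) f = -32x^5 - 40x^4 - (160/3)x^3 - 16x^2 - 4x - 4

the image equals g(x) = -32x^5 - 40x^4 - (160/3)x^3 - 16x^2 - 4x - 4


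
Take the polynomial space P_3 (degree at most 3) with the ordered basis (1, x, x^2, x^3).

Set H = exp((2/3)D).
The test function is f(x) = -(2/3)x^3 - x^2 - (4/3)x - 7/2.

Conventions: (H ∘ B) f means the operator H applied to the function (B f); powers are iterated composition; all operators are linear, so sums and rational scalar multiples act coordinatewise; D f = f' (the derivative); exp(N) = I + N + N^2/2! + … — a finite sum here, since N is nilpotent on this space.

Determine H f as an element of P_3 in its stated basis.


the result is g(x) = -(2/3)x^3 - (7/3)x^2 - (32/9)x - 815/162

order-1 term: -(4/3)x^2 - (4/3)x - 8/9
order-2 term: -(8/9)x - 4/9
order-3 term: -16/81
the series for exp((2/3)D) f terminates at order 3
exp((2/3)D) f = -(2/3)x^3 - (7/3)x^2 - (32/9)x - 815/162


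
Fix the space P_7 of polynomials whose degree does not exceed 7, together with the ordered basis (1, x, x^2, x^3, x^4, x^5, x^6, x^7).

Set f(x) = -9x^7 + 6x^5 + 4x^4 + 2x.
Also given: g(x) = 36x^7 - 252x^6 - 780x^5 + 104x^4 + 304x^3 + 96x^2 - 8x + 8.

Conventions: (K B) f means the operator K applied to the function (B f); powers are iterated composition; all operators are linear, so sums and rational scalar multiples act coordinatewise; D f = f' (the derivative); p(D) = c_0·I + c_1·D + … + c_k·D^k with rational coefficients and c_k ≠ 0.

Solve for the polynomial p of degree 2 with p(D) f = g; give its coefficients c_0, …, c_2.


D^0 f = -9x^7 + 6x^5 + 4x^4 + 2x
D^1 f = -63x^6 + 30x^4 + 16x^3 + 2
D^2 f = -378x^5 + 120x^3 + 48x^2
matching coefficients of g against c_0 f + c_1 Df + … from the top degree down determines the c_i
solution: c_0 = -4, c_1 = 4, c_2 = 2

c_0 = -4, c_1 = 4, c_2 = 2


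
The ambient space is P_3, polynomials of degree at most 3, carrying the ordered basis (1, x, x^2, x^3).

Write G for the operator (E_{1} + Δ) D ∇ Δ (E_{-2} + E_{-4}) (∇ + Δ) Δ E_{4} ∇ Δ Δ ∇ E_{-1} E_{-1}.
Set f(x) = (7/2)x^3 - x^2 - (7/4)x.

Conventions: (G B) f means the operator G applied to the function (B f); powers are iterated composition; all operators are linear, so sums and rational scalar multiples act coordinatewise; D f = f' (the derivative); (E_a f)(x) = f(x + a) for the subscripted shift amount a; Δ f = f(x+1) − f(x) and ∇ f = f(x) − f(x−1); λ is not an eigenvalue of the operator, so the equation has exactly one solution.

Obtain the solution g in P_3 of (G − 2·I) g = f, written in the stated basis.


write g with unknown coordinates in the stated basis and equate coefficients in (G − 2·I) g = f
solving from the highest basis element down gives g = -(7/4)x^3 + (1/2)x^2 + (7/8)x
check: G g = 0
so G g − 2·g = (7/2)x^3 - x^2 - (7/4)x = f ✓

the image equals g(x) = -(7/4)x^3 + (1/2)x^2 + (7/8)x


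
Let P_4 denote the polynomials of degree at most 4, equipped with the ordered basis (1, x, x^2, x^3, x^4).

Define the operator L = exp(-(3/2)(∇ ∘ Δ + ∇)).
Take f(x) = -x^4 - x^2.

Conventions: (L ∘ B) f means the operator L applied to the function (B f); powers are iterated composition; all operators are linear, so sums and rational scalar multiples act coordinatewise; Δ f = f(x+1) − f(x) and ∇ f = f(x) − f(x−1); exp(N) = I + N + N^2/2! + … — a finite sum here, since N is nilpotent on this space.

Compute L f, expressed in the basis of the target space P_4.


order-1 term: 6x^3 + 9x^2 + 9x + 3
order-2 term: -(27/2)x^2 - 27x - 18
order-3 term: (27/2)x + 81/4
order-4 term: -81/16
the series for exp(-(3/2)(∇ ∘ Δ + ∇)) f terminates at order 4
exp(-(3/2)(∇ ∘ Δ + ∇)) f = -x^4 + 6x^3 - (11/2)x^2 - (9/2)x + 3/16

g(x) = -x^4 + 6x^3 - (11/2)x^2 - (9/2)x + 3/16


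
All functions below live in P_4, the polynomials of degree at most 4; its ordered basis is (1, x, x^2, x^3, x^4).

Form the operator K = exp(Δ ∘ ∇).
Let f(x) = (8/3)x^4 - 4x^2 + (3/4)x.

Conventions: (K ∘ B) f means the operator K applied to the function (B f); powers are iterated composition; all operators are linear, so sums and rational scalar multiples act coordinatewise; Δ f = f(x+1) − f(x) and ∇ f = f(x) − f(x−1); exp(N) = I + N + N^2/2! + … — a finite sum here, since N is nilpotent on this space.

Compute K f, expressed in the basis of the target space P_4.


order-1 term: 32x^2 - 8/3
order-2 term: 32
the series for exp(Δ ∘ ∇) f terminates at order 2
exp(Δ ∘ ∇) f = (8/3)x^4 + 28x^2 + (3/4)x + 88/3

the image equals g(x) = (8/3)x^4 + 28x^2 + (3/4)x + 88/3


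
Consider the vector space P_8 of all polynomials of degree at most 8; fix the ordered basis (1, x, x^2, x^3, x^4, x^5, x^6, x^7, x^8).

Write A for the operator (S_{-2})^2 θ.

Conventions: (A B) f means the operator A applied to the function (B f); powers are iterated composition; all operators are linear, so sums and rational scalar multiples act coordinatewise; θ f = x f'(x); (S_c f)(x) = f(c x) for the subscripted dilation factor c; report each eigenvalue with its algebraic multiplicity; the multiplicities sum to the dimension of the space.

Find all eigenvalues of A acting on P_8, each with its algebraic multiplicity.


λ = 0 (multiplicity 1), λ = 4 (multiplicity 1), λ = 32 (multiplicity 1), λ = 192 (multiplicity 1), λ = 1024 (multiplicity 1), λ = 5120 (multiplicity 1), λ = 24576 (multiplicity 1), λ = 114688 (multiplicity 1), λ = 524288 (multiplicity 1)

image of 1: 0
image of x: 4x
image of x^2: 32x^2
image of x^3: 192x^3
image of x^4: 1024x^4
image of x^5: 5120x^5
image of x^6: 24576x^6
image of x^7: 114688x^7
image of x^8: 524288x^8
the matrix is upper triangular; its diagonal is (0, 4, 32, 192, 1024, 5120, 24576, 114688, 524288)
for a triangular matrix the eigenvalues are the diagonal entries, with algebraic multiplicity their repetition count


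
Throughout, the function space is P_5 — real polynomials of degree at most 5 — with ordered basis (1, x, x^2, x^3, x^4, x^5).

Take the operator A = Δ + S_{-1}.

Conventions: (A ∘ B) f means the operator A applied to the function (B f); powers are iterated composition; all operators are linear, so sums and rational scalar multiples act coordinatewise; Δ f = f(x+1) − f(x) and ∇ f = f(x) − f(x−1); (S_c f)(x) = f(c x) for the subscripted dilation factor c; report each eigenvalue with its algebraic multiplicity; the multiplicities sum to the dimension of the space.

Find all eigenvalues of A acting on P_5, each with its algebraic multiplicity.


λ = -1 (multiplicity 3), λ = 1 (multiplicity 3)

image of 1: 1
image of x: -x + 1
image of x^2: x^2 + 2x + 1
image of x^3: -x^3 + 3x^2 + 3x + 1
image of x^4: x^4 + 4x^3 + 6x^2 + 4x + 1
image of x^5: -x^5 + 5x^4 + 10x^3 + 10x^2 + 5x + 1
the matrix is upper triangular; its diagonal is (1, -1, 1, -1, 1, -1)
for a triangular matrix the eigenvalues are the diagonal entries, with algebraic multiplicity their repetition count


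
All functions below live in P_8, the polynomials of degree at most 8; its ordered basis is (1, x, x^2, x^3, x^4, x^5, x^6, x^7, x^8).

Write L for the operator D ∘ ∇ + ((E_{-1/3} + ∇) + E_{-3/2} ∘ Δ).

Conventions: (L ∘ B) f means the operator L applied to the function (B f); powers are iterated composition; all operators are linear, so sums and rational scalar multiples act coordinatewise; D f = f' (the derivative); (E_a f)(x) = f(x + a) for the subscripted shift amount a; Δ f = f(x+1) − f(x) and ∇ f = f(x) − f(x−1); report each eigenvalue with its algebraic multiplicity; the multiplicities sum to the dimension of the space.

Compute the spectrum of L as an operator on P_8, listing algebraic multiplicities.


image of 1: 1
image of x: x + 5/3
image of x^2: x^2 + (10/3)x - 8/9
image of x^3: x^3 + 5x^2 - (8/3)x + 131/108
image of x^4: x^4 + (20/3)x^3 - (16/3)x^2 + (131/27)x - 161/81
image of x^5: x^5 + (25/3)x^4 - (80/9)x^3 + (655/54)x^2 - (805/81)x + 13835/3888
image of x^6: x^6 + 10x^5 - (40/3)x^4 + (655/27)x^3 - (805/27)x^2 + (13835/648)x - 37171/5832
image of x^7: x^7 + (35/3)x^6 - (56/3)x^5 + (4585/108)x^4 - (5635/81)x^3 + (96845/1296)x^2 - (260197/5832)x + 1550519/139968
image of x^8: x^8 + (40/3)x^7 - (224/9)x^6 + (1834/27)x^5 - (11270/81)x^4 + (96845/486)x^3 - (260197/1458)x^2 + (1550519/17496)x - 977581/52488
the matrix is upper triangular; its diagonal is (1, 1, 1, 1, 1, 1, 1, 1, 1)
for a triangular matrix the eigenvalues are the diagonal entries, with algebraic multiplicity their repetition count

λ = 1 (multiplicity 9)


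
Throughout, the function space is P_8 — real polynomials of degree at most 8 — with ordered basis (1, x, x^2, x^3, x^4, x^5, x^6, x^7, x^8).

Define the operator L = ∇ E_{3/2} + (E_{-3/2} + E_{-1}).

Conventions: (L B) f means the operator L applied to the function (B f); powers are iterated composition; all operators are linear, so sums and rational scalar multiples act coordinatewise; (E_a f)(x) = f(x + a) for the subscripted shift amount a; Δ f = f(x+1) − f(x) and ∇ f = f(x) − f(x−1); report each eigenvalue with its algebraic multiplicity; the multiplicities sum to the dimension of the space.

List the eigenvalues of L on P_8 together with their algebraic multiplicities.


image of 1: 2
image of x: 2x - 3/2
image of x^2: 2x^2 - 3x + 21/4
image of x^3: 2x^3 - (9/2)x^2 + (63/4)x - 9/8
image of x^4: 2x^4 - 6x^3 + (63/2)x^2 - (9/2)x + 177/16
image of x^5: 2x^5 - (15/2)x^4 + (105/2)x^3 - (45/4)x^2 + (885/16)x - 33/32
image of x^6: 2x^6 - 9x^5 + (315/4)x^4 - (45/2)x^3 + (2655/16)x^2 - (99/16)x + 1521/64
image of x^7: 2x^7 - (21/2)x^6 + (441/4)x^5 - (315/8)x^4 + (6195/16)x^3 - (693/32)x^2 + (10647/64)x - 129/128
image of x^8: 2x^8 - 12x^7 + 147x^6 - 63x^5 + (6195/8)x^4 - (231/4)x^3 + (10647/16)x^2 - (129/16)x + 13377/256
the matrix is upper triangular; its diagonal is (2, 2, 2, 2, 2, 2, 2, 2, 2)
for a triangular matrix the eigenvalues are the diagonal entries, with algebraic multiplicity their repetition count

λ = 2 (multiplicity 9)


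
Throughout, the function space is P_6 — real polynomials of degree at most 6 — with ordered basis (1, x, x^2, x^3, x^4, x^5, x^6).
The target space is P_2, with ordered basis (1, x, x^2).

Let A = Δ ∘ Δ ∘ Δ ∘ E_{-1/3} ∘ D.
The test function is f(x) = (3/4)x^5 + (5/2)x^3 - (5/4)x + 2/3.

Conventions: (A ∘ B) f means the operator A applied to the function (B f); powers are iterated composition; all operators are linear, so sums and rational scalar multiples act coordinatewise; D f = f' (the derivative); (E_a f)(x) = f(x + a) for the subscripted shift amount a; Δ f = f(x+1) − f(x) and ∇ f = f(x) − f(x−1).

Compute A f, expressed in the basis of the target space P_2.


D f = (15/4)x^4 + (15/2)x^2 - 5/4
E_{-1/3} D f = (15/4)x^4 - 5x^3 + 10x^2 - (50/9)x - 10/27
Δ (E_{-1/3} ∘ D) f = 15x^3 + (15/2)x^2 + 20x + 115/36
Δ Δ (E_{-1/3} ∘ D) f = 45x^2 + 60x + 85/2
Δ Δ Δ (E_{-1/3} ∘ D) f = 90x + 105

the image equals g(x) = 90x + 105


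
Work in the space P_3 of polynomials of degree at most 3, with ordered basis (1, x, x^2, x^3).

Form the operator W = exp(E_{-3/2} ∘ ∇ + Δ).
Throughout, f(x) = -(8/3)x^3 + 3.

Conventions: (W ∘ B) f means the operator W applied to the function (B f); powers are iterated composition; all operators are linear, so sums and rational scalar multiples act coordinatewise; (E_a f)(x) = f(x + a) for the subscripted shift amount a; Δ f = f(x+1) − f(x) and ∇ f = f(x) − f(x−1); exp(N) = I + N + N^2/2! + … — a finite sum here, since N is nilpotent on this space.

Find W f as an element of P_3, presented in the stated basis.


g(x) = -(8/3)x^3 - 16x^2 - 8x - 17/3

order-1 term: -16x^2 + 24x - 106/3
order-2 term: -32x + 48
order-3 term: -64/3
the series for exp(E_{-3/2} ∘ ∇ + Δ) f terminates at order 3
exp(E_{-3/2} ∘ ∇ + Δ) f = -(8/3)x^3 - 16x^2 - 8x - 17/3


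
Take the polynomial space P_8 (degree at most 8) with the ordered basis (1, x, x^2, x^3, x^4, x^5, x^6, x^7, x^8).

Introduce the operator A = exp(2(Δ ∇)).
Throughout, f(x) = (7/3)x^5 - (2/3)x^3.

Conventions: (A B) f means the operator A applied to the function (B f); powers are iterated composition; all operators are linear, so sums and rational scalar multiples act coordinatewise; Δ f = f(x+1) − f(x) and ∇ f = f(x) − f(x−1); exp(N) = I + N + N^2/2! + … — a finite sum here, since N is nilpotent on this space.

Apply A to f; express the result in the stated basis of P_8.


order-1 term: (280/3)x^3 + (116/3)x
order-2 term: 560x
the series for exp(2(Δ ∇)) f terminates at order 2
exp(2(Δ ∇)) f = (7/3)x^5 + (278/3)x^3 + (1796/3)x

g(x) = (7/3)x^5 + (278/3)x^3 + (1796/3)x


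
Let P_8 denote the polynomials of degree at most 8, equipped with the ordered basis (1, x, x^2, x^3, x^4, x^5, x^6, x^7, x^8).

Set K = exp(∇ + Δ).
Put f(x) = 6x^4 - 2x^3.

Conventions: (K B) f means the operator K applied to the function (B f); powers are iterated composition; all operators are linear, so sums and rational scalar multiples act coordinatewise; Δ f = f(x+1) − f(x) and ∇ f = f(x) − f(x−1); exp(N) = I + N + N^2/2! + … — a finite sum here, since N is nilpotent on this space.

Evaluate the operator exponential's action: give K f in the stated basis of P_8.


g(x) = 6x^4 + 46x^3 + 132x^2 + 216x + 172

order-1 term: 48x^3 - 12x^2 + 48x - 4
order-2 term: 144x^2 - 24x + 96
order-3 term: 192x - 16
order-4 term: 96
the series for exp(∇ + Δ) f terminates at order 4
exp(∇ + Δ) f = 6x^4 + 46x^3 + 132x^2 + 216x + 172


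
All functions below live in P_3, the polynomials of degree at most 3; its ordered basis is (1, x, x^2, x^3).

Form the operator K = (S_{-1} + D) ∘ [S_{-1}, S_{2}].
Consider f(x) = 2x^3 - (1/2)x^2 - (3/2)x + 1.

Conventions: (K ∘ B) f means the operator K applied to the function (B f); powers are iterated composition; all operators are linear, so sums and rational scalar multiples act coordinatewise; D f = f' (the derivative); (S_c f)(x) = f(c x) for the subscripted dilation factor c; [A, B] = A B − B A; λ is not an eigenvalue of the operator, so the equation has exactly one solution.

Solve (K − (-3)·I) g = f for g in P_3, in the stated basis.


g(x) = (2/3)x^3 - (1/6)x^2 - (1/2)x + 1/3

write g with unknown coordinates in the stated basis and equate coefficients in (K − (-3)·I) g = f
solving from the highest basis element down gives g = (2/3)x^3 - (1/6)x^2 - (1/2)x + 1/3
check: K g = 0
so K g − (-3)·g = 2x^3 - (1/2)x^2 - (3/2)x + 1 = f ✓


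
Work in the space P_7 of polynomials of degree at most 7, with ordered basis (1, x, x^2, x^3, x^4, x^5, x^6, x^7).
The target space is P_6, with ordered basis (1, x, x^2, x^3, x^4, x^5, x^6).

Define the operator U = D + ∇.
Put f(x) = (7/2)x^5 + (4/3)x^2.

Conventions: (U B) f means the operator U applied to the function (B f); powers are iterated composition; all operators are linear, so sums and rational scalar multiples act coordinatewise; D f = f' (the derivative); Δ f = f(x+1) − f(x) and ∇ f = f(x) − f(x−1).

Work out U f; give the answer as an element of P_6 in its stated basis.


D f = (35/2)x^4 + (8/3)x
∇ f = (35/2)x^4 - 35x^3 + 35x^2 - (89/6)x + 13/6
(D + ∇) f = 35x^4 - 35x^3 + 35x^2 - (73/6)x + 13/6

g(x) = 35x^4 - 35x^3 + 35x^2 - (73/6)x + 13/6


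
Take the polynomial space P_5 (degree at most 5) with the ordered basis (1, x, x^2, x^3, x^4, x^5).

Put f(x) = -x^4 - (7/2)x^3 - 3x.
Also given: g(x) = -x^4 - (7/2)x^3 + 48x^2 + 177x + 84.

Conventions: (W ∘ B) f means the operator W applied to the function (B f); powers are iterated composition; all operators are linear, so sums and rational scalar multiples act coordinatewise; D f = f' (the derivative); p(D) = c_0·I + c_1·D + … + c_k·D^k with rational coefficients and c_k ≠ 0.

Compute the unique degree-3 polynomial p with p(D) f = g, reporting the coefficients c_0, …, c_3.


p(D) = I − 4·D^2 − 4·D^3, i.e. c_0 = 1, c_1 = 0, c_2 = -4, c_3 = -4

D^0 f = -x^4 - (7/2)x^3 - 3x
D^1 f = -4x^3 - (21/2)x^2 - 3
D^2 f = -12x^2 - 21x
D^3 f = -24x - 21
matching coefficients of g against c_0 f + c_1 Df + … from the top degree down determines the c_i
solution: c_0 = 1, c_1 = 0, c_2 = -4, c_3 = -4


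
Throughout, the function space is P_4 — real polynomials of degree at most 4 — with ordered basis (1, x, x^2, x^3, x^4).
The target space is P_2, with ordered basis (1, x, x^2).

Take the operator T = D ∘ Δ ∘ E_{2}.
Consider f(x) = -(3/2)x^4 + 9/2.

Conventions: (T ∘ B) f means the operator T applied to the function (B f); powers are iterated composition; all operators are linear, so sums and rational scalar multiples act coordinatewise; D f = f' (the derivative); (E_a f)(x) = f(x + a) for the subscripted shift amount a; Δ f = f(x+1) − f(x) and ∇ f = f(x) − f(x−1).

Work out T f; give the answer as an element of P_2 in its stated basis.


E_{2} f = -(3/2)x^4 - 12x^3 - 36x^2 - 48x - 39/2
Δ E_{2} f = -6x^3 - 45x^2 - 114x - 195/2
D (Δ ∘ E_{2}) f = -18x^2 - 90x - 114

g(x) = -18x^2 - 90x - 114


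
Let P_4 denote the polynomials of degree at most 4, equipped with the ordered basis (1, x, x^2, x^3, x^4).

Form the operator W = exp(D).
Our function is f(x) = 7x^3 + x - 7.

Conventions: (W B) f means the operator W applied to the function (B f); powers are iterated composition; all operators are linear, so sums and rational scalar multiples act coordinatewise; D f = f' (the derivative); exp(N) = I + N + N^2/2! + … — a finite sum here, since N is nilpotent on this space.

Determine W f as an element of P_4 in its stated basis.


order-1 term: 21x^2 + 1
order-2 term: 21x
order-3 term: 7
the series for exp(D) f terminates at order 3
exp(D) f = 7x^3 + 21x^2 + 22x + 1

the image equals g(x) = 7x^3 + 21x^2 + 22x + 1


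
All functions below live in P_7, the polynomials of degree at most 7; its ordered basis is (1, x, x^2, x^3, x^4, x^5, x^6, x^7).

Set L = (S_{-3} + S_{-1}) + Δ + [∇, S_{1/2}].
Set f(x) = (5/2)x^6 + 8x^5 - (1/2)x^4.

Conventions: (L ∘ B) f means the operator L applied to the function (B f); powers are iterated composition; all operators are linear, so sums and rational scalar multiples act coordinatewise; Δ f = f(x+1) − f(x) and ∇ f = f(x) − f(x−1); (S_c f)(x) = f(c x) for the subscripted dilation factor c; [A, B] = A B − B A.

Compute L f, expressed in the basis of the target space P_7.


S_{-3} f = (3645/2)x^6 - 1944x^5 - (81/2)x^4
S_{-1} f = (5/2)x^6 - 8x^5 - (1/2)x^4
(S_{-3} + S_{-1}) f = 1825x^6 - 1952x^5 - 41x^4
Δ f = 15x^5 + (155/2)x^4 + 128x^3 + (229/2)x^2 + 53x + 10
S_{1/2} f = (5/128)x^6 + (1/4)x^5 - (1/32)x^4
∇ S_{1/2} f = (15/64)x^5 + (85/128)x^4 - (59/32)x^3 + (269/128)x^2 - (73/64)x + 31/128
∇ f = 15x^5 + (5/2)x^4 - 32x^3 + (91/2)x^2 - 27x + 6
S_{1/2} ∇ f = (15/32)x^5 + (5/32)x^4 - 4x^3 + (91/8)x^2 - (27/2)x + 6
[∇, S_{1/2}] f = -(15/64)x^5 + (65/128)x^4 + (69/32)x^3 - (1187/128)x^2 + (791/64)x - 737/128
((S_{-3} + S_{-1}) + Δ + [∇, S_{1/2}]) f = 1825x^6 - (123983/64)x^5 + (4737/128)x^4 + (4165/32)x^3 + (13469/128)x^2 + (4183/64)x + 543/128

the result is g(x) = 1825x^6 - (123983/64)x^5 + (4737/128)x^4 + (4165/32)x^3 + (13469/128)x^2 + (4183/64)x + 543/128


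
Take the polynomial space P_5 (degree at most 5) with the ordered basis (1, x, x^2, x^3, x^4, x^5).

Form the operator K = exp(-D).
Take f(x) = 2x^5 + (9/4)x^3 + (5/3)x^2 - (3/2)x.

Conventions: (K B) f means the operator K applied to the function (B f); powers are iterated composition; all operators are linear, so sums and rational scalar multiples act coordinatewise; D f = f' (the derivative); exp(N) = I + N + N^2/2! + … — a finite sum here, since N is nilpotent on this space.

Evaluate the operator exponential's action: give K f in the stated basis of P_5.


the image equals g(x) = 2x^5 - 10x^4 + (89/4)x^3 - (301/12)x^2 + (143/12)x - 13/12

order-1 term: -10x^4 - (27/4)x^2 - (10/3)x + 3/2
order-2 term: 20x^3 + (27/4)x + 5/3
order-3 term: -20x^2 - 9/4
order-4 term: 10x
order-5 term: -2
the series for exp(-D) f terminates at order 5
exp(-D) f = 2x^5 - 10x^4 + (89/4)x^3 - (301/12)x^2 + (143/12)x - 13/12


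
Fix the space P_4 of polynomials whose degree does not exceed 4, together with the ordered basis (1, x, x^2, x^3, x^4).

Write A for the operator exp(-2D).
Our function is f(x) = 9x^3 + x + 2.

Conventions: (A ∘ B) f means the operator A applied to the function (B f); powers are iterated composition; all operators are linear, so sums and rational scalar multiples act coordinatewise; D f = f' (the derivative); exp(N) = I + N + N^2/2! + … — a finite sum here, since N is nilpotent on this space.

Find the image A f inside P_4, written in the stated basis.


order-1 term: -54x^2 - 2
order-2 term: 108x
order-3 term: -72
the series for exp(-2D) f terminates at order 3
exp(-2D) f = 9x^3 - 54x^2 + 109x - 72

the image equals g(x) = 9x^3 - 54x^2 + 109x - 72


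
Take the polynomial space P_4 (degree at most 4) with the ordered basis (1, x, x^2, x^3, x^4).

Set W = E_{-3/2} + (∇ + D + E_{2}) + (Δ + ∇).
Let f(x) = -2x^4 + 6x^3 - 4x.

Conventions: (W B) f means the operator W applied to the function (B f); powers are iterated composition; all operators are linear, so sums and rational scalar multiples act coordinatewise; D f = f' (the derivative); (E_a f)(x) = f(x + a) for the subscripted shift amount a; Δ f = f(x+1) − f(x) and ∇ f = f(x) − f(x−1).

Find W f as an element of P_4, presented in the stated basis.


E_{-3/2} f = -2x^4 + 18x^3 - 54x^2 + (127/2)x - 195/8
∇ f = -8x^3 + 30x^2 - 26x + 4
D f = -8x^3 + 18x^2 - 4
E_{2} f = -2x^4 - 10x^3 - 12x^2 + 4x + 8
(∇ + D + E_{2}) f = -2x^4 - 26x^3 + 36x^2 - 22x + 8
Δ f = -8x^3 + 6x^2 + 10x
∇ f = -8x^3 + 30x^2 - 26x + 4
(Δ + ∇) f = -16x^3 + 36x^2 - 16x + 4
(E_{-3/2} + (∇ + D + E_{2}) + (Δ + ∇)) f = -4x^4 - 24x^3 + 18x^2 + (51/2)x - 99/8

g(x) = -4x^4 - 24x^3 + 18x^2 + (51/2)x - 99/8


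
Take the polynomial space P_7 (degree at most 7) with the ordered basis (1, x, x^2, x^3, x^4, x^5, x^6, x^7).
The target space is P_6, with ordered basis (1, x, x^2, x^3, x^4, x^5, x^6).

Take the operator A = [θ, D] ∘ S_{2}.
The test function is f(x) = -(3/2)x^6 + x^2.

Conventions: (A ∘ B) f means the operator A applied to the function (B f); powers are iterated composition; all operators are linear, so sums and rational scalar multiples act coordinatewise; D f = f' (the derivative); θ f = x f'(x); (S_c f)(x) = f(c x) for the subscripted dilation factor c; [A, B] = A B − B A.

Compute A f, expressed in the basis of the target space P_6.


S_{2} f = -96x^6 + 4x^2
D S_{2} f = -576x^5 + 8x
θ D S_{2} f = -2880x^5 + 8x
θ S_{2} f = -576x^6 + 8x^2
D θ S_{2} f = -3456x^5 + 16x
[θ, D] S_{2} f = 576x^5 - 8x

the image equals g(x) = 576x^5 - 8x


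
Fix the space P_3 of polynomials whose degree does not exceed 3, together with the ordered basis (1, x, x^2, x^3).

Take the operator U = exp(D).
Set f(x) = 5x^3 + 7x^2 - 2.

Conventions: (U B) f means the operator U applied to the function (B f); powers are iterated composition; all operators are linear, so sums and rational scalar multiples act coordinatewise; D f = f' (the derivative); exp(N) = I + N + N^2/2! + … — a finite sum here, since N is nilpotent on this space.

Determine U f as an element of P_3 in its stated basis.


order-1 term: 15x^2 + 14x
order-2 term: 15x + 7
order-3 term: 5
the series for exp(D) f terminates at order 3
exp(D) f = 5x^3 + 22x^2 + 29x + 10

the image equals g(x) = 5x^3 + 22x^2 + 29x + 10


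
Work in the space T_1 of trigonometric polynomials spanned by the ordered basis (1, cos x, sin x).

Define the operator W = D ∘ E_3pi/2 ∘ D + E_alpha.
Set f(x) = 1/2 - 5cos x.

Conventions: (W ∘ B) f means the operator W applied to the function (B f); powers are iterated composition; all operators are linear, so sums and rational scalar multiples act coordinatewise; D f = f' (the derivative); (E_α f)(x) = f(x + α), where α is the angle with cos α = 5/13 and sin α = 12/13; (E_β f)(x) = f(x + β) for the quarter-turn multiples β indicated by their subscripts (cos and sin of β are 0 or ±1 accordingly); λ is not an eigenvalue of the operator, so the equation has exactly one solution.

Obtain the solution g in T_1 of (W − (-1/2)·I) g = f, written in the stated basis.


the result is g(x) = 1/3 - (230/233)cos x - (500/233)sin x

write g with unknown coordinates in the stated basis and equate coefficients in (W − (-1/2)·I) g = f
solving from the highest basis element down gives g = 1/3 - (230/233)cos x - (500/233)sin x
check: W g = 1/3 - (1050/233)cos x + (250/233)sin x
so W g − (-1/2)·g = 1/2 - 5cos x = f ✓


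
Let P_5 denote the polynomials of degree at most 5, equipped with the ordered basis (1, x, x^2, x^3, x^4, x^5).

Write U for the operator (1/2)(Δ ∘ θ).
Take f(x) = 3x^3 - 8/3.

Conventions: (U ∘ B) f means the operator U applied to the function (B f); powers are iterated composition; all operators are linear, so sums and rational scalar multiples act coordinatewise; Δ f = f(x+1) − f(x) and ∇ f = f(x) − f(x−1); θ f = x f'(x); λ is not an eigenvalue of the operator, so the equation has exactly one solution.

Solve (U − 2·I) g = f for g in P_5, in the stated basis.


write g with unknown coordinates in the stated basis and equate coefficients in (U − 2·I) g = f
solving from the highest basis element down gives g = -(3/2)x^3 - (27/8)x^2 - (27/4)x - 19/6
check: U g = -(27/4)x^2 - (27/2)x - 9
so U g − 2·g = 3x^3 - 8/3 = f ✓

g(x) = -(3/2)x^3 - (27/8)x^2 - (27/4)x - 19/6


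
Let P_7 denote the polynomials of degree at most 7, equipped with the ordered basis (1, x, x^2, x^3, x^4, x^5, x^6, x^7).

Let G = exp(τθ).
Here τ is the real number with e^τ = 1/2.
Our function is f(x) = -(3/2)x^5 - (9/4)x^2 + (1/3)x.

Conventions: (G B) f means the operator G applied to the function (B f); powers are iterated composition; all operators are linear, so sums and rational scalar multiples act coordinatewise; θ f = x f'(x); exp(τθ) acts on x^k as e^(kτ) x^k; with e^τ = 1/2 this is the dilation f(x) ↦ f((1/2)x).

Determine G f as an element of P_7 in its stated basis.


exp(τθ) x^k = e^(kτ) x^k; with e^τ = 1/2 this sends x^k to (1/2)^k x^k
x ↦ 1/2 x
x^2 ↦ 1/4 x^2
x^5 ↦ 1/32 x^5
applying this coordinatewise to f: exp(τθ) f = -(3/64)x^5 - (9/16)x^2 + (1/6)x

the image equals g(x) = -(3/64)x^5 - (9/16)x^2 + (1/6)x


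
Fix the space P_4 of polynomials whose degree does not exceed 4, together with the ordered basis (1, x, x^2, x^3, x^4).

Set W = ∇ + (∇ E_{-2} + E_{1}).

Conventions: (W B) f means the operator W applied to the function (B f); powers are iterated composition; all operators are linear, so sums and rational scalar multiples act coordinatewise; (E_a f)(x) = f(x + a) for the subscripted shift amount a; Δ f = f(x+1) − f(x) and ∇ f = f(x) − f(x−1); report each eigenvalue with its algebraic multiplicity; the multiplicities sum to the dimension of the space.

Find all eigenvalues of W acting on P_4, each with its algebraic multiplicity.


image of 1: 1
image of x: x + 3
image of x^2: x^2 + 6x - 5
image of x^3: x^3 + 9x^2 - 15x + 21
image of x^4: x^4 + 12x^3 - 30x^2 + 84x - 65
the matrix is upper triangular; its diagonal is (1, 1, 1, 1, 1)
for a triangular matrix the eigenvalues are the diagonal entries, with algebraic multiplicity their repetition count

λ = 1 (multiplicity 5)
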